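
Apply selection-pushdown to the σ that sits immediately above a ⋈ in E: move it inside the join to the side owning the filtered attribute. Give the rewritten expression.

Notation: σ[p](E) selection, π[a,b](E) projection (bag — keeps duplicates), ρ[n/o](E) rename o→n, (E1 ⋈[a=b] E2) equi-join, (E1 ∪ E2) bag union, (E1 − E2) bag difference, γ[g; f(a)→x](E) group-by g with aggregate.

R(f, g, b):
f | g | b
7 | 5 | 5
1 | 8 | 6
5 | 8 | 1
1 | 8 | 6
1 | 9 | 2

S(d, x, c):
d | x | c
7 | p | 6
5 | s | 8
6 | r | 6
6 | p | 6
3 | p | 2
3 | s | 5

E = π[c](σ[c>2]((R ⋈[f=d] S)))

σ filters on c, owned by the right side.
E' = π[c]((R ⋈[f=d] σ[c>2](S)))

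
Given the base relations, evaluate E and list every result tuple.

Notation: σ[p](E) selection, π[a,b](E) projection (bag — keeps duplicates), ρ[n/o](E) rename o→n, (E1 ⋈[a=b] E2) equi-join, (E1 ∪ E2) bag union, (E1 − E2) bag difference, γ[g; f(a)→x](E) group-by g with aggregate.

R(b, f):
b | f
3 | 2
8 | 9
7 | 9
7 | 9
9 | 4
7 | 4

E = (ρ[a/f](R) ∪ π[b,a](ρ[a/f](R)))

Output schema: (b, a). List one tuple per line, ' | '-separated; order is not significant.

Stepwise |·|:
  R → 6
  ρ[a/f](R) → 6
  R → 6
  ρ[a/f](R) → 6
  π[b,a](ρ[a/f](R)) → 6
  (ρ[a/f](R) ∪ π[b,a](ρ[a/f](R))) → 12

== RESULT ==
b | a
3 | 2
3 | 2
7 | 4
7 | 4
7 | 9
7 | 9
7 | 9
7 | 9
8 | 9
8 | 9
9 | 4
9 | 4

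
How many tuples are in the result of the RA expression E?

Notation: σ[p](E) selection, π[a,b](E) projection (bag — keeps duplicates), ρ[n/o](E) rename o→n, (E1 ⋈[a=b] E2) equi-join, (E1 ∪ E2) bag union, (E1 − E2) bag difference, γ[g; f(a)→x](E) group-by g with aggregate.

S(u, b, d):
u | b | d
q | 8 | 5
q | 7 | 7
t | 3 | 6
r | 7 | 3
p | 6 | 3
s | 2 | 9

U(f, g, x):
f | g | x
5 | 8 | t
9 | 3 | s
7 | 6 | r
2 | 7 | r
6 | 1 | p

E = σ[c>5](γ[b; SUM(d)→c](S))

Subexpression sizes:
  S → 6
  γ[b; SUM(d)→c](S) → 5
  σ[c>5](γ[b; SUM(d)→c](S)) → 3

|E| = 3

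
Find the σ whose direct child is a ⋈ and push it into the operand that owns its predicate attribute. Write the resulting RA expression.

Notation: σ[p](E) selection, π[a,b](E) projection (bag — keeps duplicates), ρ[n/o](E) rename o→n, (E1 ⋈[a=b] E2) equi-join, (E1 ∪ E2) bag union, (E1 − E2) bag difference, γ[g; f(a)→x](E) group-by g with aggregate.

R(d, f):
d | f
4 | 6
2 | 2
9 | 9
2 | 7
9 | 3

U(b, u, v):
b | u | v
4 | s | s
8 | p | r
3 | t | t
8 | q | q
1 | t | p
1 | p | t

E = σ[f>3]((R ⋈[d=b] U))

σ filters on f, owned by the left side.
E' = (σ[f>3](R) ⋈[d=b] U)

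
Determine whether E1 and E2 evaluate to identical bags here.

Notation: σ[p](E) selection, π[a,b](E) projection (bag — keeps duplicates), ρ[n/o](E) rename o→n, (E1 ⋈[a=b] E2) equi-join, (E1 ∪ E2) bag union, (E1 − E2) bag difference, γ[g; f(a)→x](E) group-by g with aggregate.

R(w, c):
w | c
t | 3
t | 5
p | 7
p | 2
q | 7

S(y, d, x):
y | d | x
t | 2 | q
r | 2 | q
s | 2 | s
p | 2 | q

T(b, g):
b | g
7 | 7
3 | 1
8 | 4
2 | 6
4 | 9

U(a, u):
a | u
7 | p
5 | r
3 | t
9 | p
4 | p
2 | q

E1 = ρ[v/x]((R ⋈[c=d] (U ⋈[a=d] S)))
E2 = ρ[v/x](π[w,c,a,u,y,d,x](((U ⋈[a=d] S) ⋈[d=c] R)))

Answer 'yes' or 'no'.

E1 row counts bottom-up:
  R → 5
  U → 6
  S → 4
  (U ⋈[a=d] S) → 4
  (R ⋈[c=d] (U ⋈[a=d] S)) → 4
  ρ[v/x]((R ⋈[c=d] (U ⋈[a=d] S))) → 4
E2 row counts bottom-up:
  U → 6
  S → 4
  (U ⋈[a=d] S) → 4
  R → 5
  ((U ⋈[a=d] S) ⋈[d=c] R) → 4
  π[w,c,a,u,y,d,x](((U ⋈[a=d] S) ⋈[d=c] R)) → 4
  ρ[v/x](π[w,c,a,u,y,d,x](((U ⋈[a=d] S) ⋈[d=c] R))) → 4

E1 and E2 produce the same multiset:
w | c | a | u | y | d | v
p | 2 | 2 | q | p | 2 | q
p | 2 | 2 | q | r | 2 | q
p | 2 | 2 | q | s | 2 | s
p | 2 | 2 | q | t | 2 | q

yes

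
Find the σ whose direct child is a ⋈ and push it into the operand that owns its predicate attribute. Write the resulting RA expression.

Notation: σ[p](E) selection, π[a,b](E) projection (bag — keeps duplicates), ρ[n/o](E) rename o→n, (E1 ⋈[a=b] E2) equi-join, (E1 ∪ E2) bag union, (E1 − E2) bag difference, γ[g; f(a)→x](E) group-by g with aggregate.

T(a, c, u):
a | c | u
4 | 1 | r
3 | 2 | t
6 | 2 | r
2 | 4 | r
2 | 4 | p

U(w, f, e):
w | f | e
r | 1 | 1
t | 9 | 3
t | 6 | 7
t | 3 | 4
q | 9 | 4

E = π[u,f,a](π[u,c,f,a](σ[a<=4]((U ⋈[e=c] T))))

σ filters on a, owned by the right side.
E' = π[u,f,a](π[u,c,f,a]((U ⋈[e=c] σ[a<=4](T))))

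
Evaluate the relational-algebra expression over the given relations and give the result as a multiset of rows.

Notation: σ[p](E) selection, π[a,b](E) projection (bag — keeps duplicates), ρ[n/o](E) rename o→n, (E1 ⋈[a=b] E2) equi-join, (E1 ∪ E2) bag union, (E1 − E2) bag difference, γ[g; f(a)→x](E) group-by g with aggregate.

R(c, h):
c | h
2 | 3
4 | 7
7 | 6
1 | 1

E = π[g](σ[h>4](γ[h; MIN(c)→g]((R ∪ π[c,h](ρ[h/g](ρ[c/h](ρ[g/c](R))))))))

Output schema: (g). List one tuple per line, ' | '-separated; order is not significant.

Stepwise |·|:
  R → 4
  R → 4
  ρ[g/c](R) → 4
  ρ[c/h](ρ[g/c](R)) → 4
  ρ[h/g](ρ[c/h](ρ[g/c](R))) → 4
  π[c,h](ρ[h/g](ρ[c/h](ρ[g/c](R)))) → 4
  (R ∪ π[c,h](ρ[h/g](ρ[c/h](ρ[g/c](R))))) → 8
  γ[h; MIN(c)→g]((R ∪ π[c,h](ρ[h/g](ρ[c/h](ρ[g/c](R)))))) → 6
  σ[h>4](γ[h; MIN(c)→g]((R ∪ π[c,h](ρ[h/g](ρ[c/h](ρ[g/c](R))))))) → 2
  π[g](σ[h>4](γ[h; MIN(c)→g]((R ∪ π[c,h](ρ[h/g](ρ[c/h](ρ[g/c](R)))))))) → 2

== RESULT ==
g
4
7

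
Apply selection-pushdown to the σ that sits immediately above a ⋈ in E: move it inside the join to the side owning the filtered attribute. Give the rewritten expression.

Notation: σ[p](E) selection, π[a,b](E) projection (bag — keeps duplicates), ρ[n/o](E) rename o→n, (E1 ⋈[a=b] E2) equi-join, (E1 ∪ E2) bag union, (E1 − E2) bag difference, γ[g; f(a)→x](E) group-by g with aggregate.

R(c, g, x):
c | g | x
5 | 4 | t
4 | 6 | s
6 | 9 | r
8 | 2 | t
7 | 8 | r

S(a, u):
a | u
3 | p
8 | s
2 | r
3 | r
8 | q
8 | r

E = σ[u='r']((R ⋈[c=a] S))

σ filters on u, owned by the right side.
E' = (R ⋈[c=a] σ[u='r'](S))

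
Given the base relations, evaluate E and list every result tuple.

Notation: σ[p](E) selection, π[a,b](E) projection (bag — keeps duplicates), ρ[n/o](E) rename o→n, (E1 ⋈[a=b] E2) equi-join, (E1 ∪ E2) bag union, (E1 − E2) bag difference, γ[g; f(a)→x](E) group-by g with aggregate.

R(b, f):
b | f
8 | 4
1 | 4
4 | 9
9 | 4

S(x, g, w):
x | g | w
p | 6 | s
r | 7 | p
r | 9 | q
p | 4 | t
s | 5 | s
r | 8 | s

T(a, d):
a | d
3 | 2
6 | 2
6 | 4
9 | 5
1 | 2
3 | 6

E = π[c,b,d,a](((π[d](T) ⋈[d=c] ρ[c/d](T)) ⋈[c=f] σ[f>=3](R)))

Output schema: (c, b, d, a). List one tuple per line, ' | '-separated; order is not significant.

Row counts bottom-up:
  T → 6
  π[d](T) → 6
  T → 6
  ρ[c/d](T) → 6
  (π[d](T) ⋈[d=c] ρ[c/d](T)) → 12
  R → 4
  σ[f>=3](R) → 4
  ((π[d](T) ⋈[d=c] ρ[c/d](T)) ⋈[c=f] σ[f>=3](R)) → 3
  π[c,b,d,a](((π[d](T) ⋈[d=c] ρ[c/d](T)) ⋈[c=f] σ[f>=3](R))) → 3

== RESULT ==
c | b | d | a
4 | 1 | 4 | 6
4 | 8 | 4 | 6
4 | 9 | 4 | 6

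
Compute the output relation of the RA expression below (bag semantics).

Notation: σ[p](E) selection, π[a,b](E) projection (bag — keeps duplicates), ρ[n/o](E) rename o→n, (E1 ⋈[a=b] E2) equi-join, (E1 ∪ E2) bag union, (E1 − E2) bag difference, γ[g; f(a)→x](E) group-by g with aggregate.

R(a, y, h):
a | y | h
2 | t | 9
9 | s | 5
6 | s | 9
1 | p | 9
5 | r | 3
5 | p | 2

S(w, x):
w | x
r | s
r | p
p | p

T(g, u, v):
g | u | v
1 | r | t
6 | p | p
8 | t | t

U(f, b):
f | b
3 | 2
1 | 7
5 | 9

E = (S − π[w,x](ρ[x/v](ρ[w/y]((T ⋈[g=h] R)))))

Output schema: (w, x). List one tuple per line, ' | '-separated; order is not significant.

Stepwise |·|:
  S → 3
  T → 3
  R → 6
  (T ⋈[g=h] R) → 0
  ρ[w/y]((T ⋈[g=h] R)) → 0
  ρ[x/v](ρ[w/y]((T ⋈[g=h] R))) → 0
  π[w,x](ρ[x/v](ρ[w/y]((T ⋈[g=h] R)))) → 0
  (S − π[w,x](ρ[x/v](ρ[w/y]((T ⋈[g=h] R))))) → 3

== RESULT ==
w | x
p | p
r | p
r | s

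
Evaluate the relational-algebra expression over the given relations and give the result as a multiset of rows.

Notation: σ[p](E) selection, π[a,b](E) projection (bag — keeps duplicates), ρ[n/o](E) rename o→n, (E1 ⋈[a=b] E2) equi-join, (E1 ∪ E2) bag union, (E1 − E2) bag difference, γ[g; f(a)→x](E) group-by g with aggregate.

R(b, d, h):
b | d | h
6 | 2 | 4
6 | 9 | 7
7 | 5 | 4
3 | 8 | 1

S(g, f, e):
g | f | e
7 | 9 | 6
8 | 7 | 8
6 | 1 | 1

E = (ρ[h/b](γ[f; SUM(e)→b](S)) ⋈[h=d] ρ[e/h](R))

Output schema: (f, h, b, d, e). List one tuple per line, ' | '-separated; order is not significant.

Per-node cardinality:
  S → 3
  γ[f; SUM(e)→b](S) → 3
  ρ[h/b](γ[f; SUM(e)→b](S)) → 3
  R → 4
  ρ[e/h](R) → 4
  (ρ[h/b](γ[f; SUM(e)→b](S)) ⋈[h=d] ρ[e/h](R)) → 1

== RESULT ==
f | h | b | d | e
7 | 8 | 3 | 8 | 1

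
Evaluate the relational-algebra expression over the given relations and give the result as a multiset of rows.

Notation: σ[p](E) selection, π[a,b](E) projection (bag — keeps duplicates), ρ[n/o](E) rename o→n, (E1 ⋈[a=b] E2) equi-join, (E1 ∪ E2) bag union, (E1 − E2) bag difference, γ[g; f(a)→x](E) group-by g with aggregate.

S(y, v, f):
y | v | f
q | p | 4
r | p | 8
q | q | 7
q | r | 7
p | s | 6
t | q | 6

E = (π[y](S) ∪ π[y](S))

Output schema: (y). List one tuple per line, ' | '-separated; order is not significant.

Subexpression sizes:
  S → 6
  π[y](S) → 6
  S → 6
  π[y](S) → 6
  (π[y](S) ∪ π[y](S)) → 12

== RESULT ==
y
p
p
q
q
q
q
q
q
r
r
t
t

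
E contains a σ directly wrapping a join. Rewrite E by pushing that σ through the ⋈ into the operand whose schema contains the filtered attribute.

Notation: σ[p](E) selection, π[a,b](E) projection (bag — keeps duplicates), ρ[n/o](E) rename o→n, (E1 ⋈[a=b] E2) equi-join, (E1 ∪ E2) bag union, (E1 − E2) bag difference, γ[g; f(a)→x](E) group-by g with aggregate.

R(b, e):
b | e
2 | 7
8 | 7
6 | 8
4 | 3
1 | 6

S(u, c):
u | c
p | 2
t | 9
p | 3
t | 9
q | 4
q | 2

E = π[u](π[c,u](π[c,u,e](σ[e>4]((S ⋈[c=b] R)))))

σ filters on e, owned by the right side.
E' = π[u](π[c,u](π[c,u,e]((S ⋈[c=b] σ[e>4](R)))))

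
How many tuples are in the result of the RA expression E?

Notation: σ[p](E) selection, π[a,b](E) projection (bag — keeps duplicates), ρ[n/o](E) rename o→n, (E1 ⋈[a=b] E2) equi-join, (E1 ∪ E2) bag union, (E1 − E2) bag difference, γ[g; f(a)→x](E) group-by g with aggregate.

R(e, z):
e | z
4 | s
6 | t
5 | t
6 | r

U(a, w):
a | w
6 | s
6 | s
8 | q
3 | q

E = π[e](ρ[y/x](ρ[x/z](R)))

Subexpression sizes:
  R → 4
  ρ[x/z](R) → 4
  ρ[y/x](ρ[x/z](R)) → 4
  π[e](ρ[y/x](ρ[x/z](R))) → 4

|E| = 4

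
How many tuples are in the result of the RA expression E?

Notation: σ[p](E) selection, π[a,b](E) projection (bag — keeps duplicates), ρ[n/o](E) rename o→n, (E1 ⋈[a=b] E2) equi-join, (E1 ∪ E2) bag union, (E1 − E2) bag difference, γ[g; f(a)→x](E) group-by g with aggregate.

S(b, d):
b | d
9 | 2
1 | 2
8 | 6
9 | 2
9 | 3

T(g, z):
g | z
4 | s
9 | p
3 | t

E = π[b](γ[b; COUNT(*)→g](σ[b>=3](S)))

Subexpression sizes:
  S → 5
  σ[b>=3](S) → 4
  γ[b; COUNT(*)→g](σ[b>=3](S)) → 2
  π[b](γ[b; COUNT(*)→g](σ[b>=3](S))) → 2

|E| = 2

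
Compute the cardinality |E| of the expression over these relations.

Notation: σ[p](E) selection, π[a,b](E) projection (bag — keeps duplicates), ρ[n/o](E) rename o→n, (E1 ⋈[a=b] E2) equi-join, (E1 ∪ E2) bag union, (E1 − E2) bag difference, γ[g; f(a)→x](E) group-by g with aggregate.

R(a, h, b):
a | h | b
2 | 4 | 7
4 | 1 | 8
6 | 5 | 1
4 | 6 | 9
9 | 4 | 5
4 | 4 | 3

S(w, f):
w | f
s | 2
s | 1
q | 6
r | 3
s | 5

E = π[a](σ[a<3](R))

Per-node cardinality:
  R → 6
  σ[a<3](R) → 1
  π[a](σ[a<3](R)) → 1

|E| = 1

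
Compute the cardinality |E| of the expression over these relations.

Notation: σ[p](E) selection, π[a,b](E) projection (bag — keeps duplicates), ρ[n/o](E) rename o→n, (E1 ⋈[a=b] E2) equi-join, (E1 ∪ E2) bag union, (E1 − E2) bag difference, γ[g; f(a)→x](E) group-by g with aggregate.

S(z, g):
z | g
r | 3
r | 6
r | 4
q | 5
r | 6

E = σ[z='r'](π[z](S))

Per-node cardinality:
  S → 5
  π[z](S) → 5
  σ[z='r'](π[z](S)) → 4

|E| = 4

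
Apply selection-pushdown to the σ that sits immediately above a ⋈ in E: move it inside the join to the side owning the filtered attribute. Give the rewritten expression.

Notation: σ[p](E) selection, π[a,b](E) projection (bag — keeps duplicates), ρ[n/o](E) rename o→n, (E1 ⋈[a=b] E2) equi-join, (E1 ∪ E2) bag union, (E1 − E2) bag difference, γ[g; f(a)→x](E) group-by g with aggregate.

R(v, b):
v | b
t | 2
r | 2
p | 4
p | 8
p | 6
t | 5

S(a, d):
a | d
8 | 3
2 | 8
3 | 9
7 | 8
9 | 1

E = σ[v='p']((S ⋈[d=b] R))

σ filters on v, owned by the right side.
E' = (S ⋈[d=b] σ[v='p'](R))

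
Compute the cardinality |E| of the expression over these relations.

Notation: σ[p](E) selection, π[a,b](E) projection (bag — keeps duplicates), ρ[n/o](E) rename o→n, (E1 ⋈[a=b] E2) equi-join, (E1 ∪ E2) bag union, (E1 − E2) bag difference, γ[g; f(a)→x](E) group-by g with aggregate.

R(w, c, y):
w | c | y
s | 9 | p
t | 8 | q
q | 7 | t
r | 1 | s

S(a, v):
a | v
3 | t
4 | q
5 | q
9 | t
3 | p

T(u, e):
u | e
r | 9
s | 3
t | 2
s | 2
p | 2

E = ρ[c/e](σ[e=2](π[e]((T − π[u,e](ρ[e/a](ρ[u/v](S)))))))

Subexpression sizes:
  T → 5
  S → 5
  ρ[u/v](S) → 5
  ρ[e/a](ρ[u/v](S)) → 5
  π[u,e](ρ[e/a](ρ[u/v](S))) → 5
  (T − π[u,e](ρ[e/a](ρ[u/v](S)))) → 5
  π[e]((T − π[u,e](ρ[e/a](ρ[u/v](S))))) → 5
  σ[e=2](π[e]((T − π[u,e](ρ[e/a](ρ[u/v](S)))))) → 3
  ρ[c/e](σ[e=2](π[e]((T − π[u,e](ρ[e/a](ρ[u/v](S))))))) → 3

|E| = 3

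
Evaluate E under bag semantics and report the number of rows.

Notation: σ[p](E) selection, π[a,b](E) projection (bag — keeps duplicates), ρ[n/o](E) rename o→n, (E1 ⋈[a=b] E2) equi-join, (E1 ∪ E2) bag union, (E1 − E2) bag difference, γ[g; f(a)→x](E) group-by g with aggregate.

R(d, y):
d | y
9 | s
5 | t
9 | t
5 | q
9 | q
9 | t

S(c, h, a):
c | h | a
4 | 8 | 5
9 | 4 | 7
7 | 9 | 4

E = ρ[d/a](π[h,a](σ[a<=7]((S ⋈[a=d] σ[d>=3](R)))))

Row counts bottom-up:
  S → 3
  R → 6
  σ[d>=3](R) → 6
  (S ⋈[a=d] σ[d>=3](R)) → 2
  σ[a<=7]((S ⋈[a=d] σ[d>=3](R))) → 2
  π[h,a](σ[a<=7]((S ⋈[a=d] σ[d>=3](R)))) → 2
  ρ[d/a](π[h,a](σ[a<=7]((S ⋈[a=d] σ[d>=3](R))))) → 2

|E| = 2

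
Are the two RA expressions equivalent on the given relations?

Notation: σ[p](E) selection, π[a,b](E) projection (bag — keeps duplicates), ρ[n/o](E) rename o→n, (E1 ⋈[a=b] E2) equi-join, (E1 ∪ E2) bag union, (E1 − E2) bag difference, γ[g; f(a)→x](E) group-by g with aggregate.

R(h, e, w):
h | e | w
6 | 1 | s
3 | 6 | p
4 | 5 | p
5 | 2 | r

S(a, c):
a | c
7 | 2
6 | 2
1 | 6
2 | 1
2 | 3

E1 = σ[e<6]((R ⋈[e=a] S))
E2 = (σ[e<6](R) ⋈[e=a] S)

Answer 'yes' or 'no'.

E1 subexpression sizes:
  R → 4
  S → 5
  (R ⋈[e=a] S) → 4
  σ[e<6]((R ⋈[e=a] S)) → 3
E2 subexpression sizes:
  R → 4
  σ[e<6](R) → 3
  S → 5
  (σ[e<6](R) ⋈[e=a] S) → 3

E1 and E2 produce the same multiset:
h | e | w | a | c
5 | 2 | r | 2 | 1
5 | 2 | r | 2 | 3
6 | 1 | s | 1 | 6

yes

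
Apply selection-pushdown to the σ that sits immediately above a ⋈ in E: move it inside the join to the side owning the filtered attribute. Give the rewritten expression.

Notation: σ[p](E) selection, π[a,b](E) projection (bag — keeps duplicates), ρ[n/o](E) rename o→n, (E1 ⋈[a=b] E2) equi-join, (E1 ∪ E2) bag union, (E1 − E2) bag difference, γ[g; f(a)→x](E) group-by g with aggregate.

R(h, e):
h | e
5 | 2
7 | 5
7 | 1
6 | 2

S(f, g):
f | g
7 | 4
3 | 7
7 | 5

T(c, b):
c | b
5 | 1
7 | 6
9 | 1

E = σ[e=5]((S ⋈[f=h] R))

σ filters on e, owned by the right side.
E' = (S ⋈[f=h] σ[e=5](R))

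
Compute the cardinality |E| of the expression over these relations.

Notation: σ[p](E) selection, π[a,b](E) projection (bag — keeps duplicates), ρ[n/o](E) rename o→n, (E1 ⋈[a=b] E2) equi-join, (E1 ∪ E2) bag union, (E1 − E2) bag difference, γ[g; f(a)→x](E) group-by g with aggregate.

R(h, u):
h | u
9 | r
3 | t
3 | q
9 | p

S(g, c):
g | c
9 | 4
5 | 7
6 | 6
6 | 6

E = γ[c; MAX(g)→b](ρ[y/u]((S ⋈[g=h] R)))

Row counts bottom-up:
  S → 4
  R → 4
  (S ⋈[g=h] R) → 2
  ρ[y/u]((S ⋈[g=h] R)) → 2
  γ[c; MAX(g)→b](ρ[y/u]((S ⋈[g=h] R))) → 1

|E| = 1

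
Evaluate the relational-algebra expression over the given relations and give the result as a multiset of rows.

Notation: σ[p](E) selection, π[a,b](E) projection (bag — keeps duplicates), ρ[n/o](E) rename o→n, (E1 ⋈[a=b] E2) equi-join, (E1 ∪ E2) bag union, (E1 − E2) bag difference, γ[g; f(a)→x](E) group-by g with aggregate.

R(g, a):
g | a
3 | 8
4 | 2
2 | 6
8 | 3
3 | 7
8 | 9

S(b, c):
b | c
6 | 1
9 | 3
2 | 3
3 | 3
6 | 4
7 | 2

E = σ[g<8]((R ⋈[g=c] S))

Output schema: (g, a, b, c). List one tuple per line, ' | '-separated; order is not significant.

Stepwise |·|:
  R → 6
  S → 6
  (R ⋈[g=c] S) → 8
  σ[g<8]((R ⋈[g=c] S)) → 8

== RESULT ==
g | a | b | c
2 | 6 | 7 | 2
3 | 7 | 2 | 3
3 | 7 | 3 | 3
3 | 7 | 9 | 3
3 | 8 | 2 | 3
3 | 8 | 3 | 3
3 | 8 | 9 | 3
4 | 2 | 6 | 4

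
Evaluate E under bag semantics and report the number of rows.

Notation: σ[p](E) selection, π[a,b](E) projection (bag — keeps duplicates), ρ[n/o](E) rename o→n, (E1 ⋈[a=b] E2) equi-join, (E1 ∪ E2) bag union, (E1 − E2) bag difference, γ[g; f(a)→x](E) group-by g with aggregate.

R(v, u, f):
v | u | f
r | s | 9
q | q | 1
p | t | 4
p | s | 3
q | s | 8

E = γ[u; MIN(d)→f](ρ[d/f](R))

Subexpression sizes:
  R → 5
  ρ[d/f](R) → 5
  γ[u; MIN(d)→f](ρ[d/f](R)) → 3

|E| = 3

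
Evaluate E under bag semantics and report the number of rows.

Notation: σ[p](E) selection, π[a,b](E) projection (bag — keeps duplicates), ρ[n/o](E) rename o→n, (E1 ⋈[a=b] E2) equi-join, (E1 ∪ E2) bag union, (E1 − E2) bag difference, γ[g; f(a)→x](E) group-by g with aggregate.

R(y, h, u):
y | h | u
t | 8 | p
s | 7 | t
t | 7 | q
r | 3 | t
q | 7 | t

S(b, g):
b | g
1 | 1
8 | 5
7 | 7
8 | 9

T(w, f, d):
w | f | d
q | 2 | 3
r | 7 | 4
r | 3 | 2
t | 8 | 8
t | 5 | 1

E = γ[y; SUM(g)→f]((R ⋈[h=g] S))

Per-node cardinality:
  R → 5
  S → 4
  (R ⋈[h=g] S) → 3
  γ[y; SUM(g)→f]((R ⋈[h=g] S)) → 3

|E| = 3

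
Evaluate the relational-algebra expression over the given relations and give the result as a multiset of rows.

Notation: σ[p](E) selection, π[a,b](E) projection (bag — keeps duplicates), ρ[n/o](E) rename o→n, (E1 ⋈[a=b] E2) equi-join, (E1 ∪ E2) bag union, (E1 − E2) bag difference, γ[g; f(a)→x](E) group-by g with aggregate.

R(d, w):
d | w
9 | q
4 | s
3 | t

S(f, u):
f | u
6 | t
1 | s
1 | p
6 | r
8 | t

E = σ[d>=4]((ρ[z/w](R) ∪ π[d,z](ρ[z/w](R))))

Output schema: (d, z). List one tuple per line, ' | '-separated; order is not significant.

Subexpression sizes:
  R → 3
  ρ[z/w](R) → 3
  R → 3
  ρ[z/w](R) → 3
  π[d,z](ρ[z/w](R)) → 3
  (ρ[z/w](R) ∪ π[d,z](ρ[z/w](R))) → 6
  σ[d>=4]((ρ[z/w](R) ∪ π[d,z](ρ[z/w](R)))) → 4

== RESULT ==
d | z
4 | s
4 | s
9 | q
9 | q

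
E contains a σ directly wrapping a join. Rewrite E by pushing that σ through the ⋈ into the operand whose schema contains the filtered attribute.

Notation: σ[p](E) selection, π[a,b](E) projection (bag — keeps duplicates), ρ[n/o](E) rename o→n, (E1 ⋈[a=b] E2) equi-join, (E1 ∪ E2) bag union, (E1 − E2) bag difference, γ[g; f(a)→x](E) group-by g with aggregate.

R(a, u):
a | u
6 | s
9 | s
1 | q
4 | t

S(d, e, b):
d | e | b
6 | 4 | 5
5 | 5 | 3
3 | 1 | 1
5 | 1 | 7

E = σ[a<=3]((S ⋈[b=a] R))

σ filters on a, owned by the right side.
E' = (S ⋈[b=a] σ[a<=3](R))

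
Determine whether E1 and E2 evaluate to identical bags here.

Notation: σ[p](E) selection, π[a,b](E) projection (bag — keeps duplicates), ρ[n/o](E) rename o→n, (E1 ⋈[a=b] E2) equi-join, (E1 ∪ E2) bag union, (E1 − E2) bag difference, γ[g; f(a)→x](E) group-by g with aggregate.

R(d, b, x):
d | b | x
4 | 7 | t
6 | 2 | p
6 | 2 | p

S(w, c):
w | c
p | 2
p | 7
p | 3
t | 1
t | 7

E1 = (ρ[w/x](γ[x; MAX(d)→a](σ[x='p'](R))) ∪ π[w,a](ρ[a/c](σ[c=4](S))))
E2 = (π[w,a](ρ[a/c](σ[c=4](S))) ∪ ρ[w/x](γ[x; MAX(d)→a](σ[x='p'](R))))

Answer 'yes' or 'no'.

E1 per-node cardinality:
  R → 3
  σ[x='p'](R) → 2
  γ[x; MAX(d)→a](σ[x='p'](R)) → 1
  ρ[w/x](γ[x; MAX(d)→a](σ[x='p'](R))) → 1
  S → 5
  σ[c=4](S) → 0
  ρ[a/c](σ[c=4](S)) → 0
  π[w,a](ρ[a/c](σ[c=4](S))) → 0
  (ρ[w/x](γ[x; MAX(d)→a](σ[x='p'](R))) ∪ π[w,a](ρ[a/c](σ[c=4](S)))) → 1
E2 per-node cardinality:
  S → 5
  σ[c=4](S) → 0
  ρ[a/c](σ[c=4](S)) → 0
  π[w,a](ρ[a/c](σ[c=4](S))) → 0
  R → 3
  σ[x='p'](R) → 2
  γ[x; MAX(d)→a](σ[x='p'](R)) → 1
  ρ[w/x](γ[x; MAX(d)→a](σ[x='p'](R))) → 1
  (π[w,a](ρ[a/c](σ[c=4](S))) ∪ ρ[w/x](γ[x; MAX(d)→a](σ[x='p'](R)))) → 1

E1 and E2 produce the same multiset:
w | a
p | 6

yes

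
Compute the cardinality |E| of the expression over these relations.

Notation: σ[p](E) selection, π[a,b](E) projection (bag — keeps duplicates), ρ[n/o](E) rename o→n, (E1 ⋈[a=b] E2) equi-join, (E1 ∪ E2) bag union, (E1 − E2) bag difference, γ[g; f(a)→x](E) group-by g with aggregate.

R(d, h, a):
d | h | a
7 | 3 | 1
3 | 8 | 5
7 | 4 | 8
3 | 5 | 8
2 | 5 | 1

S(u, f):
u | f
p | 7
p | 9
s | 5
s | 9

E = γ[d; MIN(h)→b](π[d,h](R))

Stepwise |·|:
  R → 5
  π[d,h](R) → 5
  γ[d; MIN(h)→b](π[d,h](R)) → 3

|E| = 3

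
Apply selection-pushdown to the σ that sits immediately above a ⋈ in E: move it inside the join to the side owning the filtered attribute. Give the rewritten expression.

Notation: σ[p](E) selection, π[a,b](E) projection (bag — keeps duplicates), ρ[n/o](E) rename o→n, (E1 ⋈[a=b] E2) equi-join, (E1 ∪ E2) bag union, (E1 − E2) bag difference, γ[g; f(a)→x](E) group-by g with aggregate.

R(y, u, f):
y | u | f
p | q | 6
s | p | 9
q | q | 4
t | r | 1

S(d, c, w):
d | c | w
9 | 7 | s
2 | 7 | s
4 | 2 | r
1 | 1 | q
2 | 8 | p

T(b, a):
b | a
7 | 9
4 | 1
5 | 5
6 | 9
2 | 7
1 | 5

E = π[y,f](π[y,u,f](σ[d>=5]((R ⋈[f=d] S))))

σ filters on d, owned by the right side.
E' = π[y,f](π[y,u,f]((R ⋈[f=d] σ[d>=5](S))))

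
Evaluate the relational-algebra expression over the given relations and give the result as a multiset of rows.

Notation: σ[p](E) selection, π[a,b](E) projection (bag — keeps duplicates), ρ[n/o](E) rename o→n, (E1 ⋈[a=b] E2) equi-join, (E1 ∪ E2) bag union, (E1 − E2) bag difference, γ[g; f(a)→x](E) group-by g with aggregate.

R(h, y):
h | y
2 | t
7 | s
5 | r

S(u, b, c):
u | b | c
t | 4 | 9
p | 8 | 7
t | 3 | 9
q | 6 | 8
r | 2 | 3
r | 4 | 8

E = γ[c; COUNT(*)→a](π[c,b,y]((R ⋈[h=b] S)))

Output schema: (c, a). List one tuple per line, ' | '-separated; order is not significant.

Per-node cardinality:
  R → 3
  S → 6
  (R ⋈[h=b] S) → 1
  π[c,b,y]((R ⋈[h=b] S)) → 1
  γ[c; COUNT(*)→a](π[c,b,y]((R ⋈[h=b] S))) → 1

== RESULT ==
c | a
3 | 1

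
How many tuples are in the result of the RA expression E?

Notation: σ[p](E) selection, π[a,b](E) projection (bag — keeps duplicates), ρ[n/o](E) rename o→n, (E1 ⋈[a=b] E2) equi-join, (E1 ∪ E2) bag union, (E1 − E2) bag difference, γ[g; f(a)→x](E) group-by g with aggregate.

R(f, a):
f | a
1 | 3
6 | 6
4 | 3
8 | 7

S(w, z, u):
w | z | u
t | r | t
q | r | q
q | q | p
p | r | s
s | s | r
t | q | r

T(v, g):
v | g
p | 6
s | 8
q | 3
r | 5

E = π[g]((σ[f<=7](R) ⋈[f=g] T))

Row counts bottom-up:
  R → 4
  σ[f<=7](R) → 3
  T → 4
  (σ[f<=7](R) ⋈[f=g] T) → 1
  π[g]((σ[f<=7](R) ⋈[f=g] T)) → 1

|E| = 1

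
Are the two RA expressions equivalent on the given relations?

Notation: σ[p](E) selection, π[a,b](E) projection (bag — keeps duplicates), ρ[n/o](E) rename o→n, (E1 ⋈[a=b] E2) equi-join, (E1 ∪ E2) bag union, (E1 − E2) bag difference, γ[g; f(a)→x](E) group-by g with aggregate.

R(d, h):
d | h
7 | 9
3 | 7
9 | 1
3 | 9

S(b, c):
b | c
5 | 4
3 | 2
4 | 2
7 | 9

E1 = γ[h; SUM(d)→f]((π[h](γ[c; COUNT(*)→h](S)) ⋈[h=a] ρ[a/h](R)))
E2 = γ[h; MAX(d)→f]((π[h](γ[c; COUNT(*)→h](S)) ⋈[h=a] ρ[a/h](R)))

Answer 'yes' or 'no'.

E1 stepwise |·|:
  S → 4
  γ[c; COUNT(*)→h](S) → 3
  π[h](γ[c; COUNT(*)→h](S)) → 3
  R → 4
  ρ[a/h](R) → 4
  (π[h](γ[c; COUNT(*)→h](S)) ⋈[h=a] ρ[a/h](R)) → 2
  γ[h; SUM(d)→f]((π[h](γ[c; COUNT(*)→h](S)) ⋈[h=a] ρ[a/h](R))) → 1
E2 stepwise |·|:
  S → 4
  γ[c; COUNT(*)→h](S) → 3
  π[h](γ[c; COUNT(*)→h](S)) → 3
  R → 4
  ρ[a/h](R) → 4
  (π[h](γ[c; COUNT(*)→h](S)) ⋈[h=a] ρ[a/h](R)) → 2
  γ[h; MAX(d)→f]((π[h](γ[c; COUNT(*)→h](S)) ⋈[h=a] ρ[a/h](R))) → 1

E1 result:
h | f
1 | 18
E2 result:
h | f
1 | 9
Witness: (1, 18) appears 1× in E1 but 0× in E2.

no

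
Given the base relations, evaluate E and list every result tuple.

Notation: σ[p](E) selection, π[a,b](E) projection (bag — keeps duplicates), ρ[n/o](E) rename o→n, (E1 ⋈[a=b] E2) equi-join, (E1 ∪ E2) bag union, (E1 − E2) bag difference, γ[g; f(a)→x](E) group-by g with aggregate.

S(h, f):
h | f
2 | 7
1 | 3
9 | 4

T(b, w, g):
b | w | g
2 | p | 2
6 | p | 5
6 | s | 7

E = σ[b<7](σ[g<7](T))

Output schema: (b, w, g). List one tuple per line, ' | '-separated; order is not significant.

Subexpression sizes:
  T → 3
  σ[g<7](T) → 2
  σ[b<7](σ[g<7](T)) → 2

== RESULT ==
b | w | g
2 | p | 2
6 | p | 5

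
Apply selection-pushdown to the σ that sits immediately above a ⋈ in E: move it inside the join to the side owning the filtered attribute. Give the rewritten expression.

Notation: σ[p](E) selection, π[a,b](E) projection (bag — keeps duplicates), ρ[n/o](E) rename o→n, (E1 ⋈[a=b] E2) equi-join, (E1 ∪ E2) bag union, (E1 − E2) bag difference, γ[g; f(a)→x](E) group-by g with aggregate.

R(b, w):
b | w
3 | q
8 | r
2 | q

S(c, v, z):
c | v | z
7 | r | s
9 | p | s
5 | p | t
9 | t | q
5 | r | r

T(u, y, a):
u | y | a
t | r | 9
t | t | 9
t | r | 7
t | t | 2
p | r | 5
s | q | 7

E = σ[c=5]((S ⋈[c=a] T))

σ filters on c, owned by the left side.
E' = (σ[c=5](S) ⋈[c=a] T)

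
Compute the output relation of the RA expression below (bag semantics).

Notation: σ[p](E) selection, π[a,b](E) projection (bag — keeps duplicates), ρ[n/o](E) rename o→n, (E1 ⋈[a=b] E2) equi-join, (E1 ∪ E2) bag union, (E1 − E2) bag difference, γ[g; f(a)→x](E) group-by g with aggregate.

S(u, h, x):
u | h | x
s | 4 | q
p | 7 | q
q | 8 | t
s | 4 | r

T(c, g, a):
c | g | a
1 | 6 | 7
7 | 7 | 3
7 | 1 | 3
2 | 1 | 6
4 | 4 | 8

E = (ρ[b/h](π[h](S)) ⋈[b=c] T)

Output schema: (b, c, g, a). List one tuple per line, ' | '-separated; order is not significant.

Stepwise |·|:
  S → 4
  π[h](S) → 4
  ρ[b/h](π[h](S)) → 4
  T → 5
  (ρ[b/h](π[h](S)) ⋈[b=c] T) → 4

== RESULT ==
b | c | g | a
4 | 4 | 4 | 8
4 | 4 | 4 | 8
7 | 7 | 1 | 3
7 | 7 | 7 | 3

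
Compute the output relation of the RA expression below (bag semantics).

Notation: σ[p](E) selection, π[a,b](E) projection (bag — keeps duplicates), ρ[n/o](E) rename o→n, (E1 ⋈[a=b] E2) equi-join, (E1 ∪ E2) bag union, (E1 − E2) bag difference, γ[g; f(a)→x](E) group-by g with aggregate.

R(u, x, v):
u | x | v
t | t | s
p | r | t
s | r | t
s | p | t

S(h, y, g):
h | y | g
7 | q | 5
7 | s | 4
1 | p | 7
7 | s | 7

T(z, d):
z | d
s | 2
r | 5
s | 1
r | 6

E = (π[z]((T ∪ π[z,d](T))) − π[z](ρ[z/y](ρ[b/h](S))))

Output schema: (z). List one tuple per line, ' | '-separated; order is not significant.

Stepwise |·|:
  T → 4
  T → 4
  π[z,d](T) → 4
  (T ∪ π[z,d](T)) → 8
  π[z]((T ∪ π[z,d](T))) → 8
  S → 4
  ρ[b/h](S) → 4
  ρ[z/y](ρ[b/h](S)) → 4
  π[z](ρ[z/y](ρ[b/h](S))) → 4
  (π[z]((T ∪ π[z,d](T))) − π[z](ρ[z/y](ρ[b/h](S)))) → 6

== RESULT ==
z
r
r
r
r
s
s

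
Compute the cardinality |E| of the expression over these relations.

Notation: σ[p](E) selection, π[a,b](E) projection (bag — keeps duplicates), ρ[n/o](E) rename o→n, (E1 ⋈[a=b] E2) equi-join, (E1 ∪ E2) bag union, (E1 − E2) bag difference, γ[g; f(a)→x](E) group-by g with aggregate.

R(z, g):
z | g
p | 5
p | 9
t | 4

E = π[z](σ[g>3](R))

Subexpression sizes:
  R → 3
  σ[g>3](R) → 3
  π[z](σ[g>3](R)) → 3

|E| = 3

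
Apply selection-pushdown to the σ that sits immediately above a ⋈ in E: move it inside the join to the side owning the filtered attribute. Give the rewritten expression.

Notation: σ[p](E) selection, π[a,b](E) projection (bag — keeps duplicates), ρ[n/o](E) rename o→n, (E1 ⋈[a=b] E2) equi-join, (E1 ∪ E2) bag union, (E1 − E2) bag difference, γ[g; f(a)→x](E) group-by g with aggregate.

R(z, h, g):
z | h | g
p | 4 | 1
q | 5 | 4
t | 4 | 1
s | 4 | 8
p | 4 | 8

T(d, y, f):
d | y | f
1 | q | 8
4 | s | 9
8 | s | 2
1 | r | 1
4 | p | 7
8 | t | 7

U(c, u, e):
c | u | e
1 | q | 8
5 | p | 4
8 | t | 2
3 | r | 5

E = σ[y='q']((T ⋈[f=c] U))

σ filters on y, owned by the left side.
E' = (σ[y='q'](T) ⋈[f=c] U)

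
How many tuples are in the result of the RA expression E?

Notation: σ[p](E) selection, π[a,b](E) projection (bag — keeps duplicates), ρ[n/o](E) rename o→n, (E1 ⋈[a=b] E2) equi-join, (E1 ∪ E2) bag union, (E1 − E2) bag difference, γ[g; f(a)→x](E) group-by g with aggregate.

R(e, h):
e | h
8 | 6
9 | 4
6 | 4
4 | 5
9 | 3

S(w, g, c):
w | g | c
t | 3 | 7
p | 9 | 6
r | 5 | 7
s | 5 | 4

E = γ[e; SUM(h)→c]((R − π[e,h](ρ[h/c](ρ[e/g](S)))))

Row counts bottom-up:
  R → 5
  S → 4
  ρ[e/g](S) → 4
  ρ[h/c](ρ[e/g](S)) → 4
  π[e,h](ρ[h/c](ρ[e/g](S))) → 4
  (R − π[e,h](ρ[h/c](ρ[e/g](S)))) → 5
  γ[e; SUM(h)→c]((R − π[e,h](ρ[h/c](ρ[e/g](S))))) → 4

|E| = 4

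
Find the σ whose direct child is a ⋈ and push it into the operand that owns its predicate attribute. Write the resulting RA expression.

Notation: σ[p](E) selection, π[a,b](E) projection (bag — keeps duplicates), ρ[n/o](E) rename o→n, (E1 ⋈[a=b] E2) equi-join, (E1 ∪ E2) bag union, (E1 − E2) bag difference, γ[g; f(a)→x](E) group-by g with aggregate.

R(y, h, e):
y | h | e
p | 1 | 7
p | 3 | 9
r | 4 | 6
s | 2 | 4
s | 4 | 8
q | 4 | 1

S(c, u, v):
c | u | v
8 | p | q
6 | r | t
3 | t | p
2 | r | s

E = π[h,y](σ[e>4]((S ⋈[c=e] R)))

σ filters on e, owned by the right side.
E' = π[h,y]((S ⋈[c=e] σ[e>4](R)))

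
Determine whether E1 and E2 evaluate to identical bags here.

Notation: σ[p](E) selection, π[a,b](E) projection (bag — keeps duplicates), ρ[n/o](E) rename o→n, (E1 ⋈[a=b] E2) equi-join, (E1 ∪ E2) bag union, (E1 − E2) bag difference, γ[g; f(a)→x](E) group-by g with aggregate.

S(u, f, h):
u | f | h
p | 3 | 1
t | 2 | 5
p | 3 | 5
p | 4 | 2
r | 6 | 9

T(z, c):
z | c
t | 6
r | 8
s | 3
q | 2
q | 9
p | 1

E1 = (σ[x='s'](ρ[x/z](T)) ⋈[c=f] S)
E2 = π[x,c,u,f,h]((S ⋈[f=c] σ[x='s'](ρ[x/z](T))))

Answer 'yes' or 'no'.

E1 stepwise |·|:
  T → 6
  ρ[x/z](T) → 6
  σ[x='s'](ρ[x/z](T)) → 1
  S → 5
  (σ[x='s'](ρ[x/z](T)) ⋈[c=f] S) → 2
E2 stepwise |·|:
  S → 5
  T → 6
  ρ[x/z](T) → 6
  σ[x='s'](ρ[x/z](T)) → 1
  (S ⋈[f=c] σ[x='s'](ρ[x/z](T))) → 2
  π[x,c,u,f,h]((S ⋈[f=c] σ[x='s'](ρ[x/z](T)))) → 2

E1 and E2 produce the same multiset:
x | c | u | f | h
s | 3 | p | 3 | 1
s | 3 | p | 3 | 5

yes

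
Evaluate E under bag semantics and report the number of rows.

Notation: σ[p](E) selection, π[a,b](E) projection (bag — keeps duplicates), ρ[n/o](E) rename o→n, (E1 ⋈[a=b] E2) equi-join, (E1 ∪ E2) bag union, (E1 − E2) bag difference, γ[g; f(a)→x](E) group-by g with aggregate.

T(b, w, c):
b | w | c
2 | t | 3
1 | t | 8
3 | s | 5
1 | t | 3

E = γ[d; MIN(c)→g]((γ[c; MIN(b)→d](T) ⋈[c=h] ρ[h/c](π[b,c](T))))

Per-node cardinality:
  T → 4
  γ[c; MIN(b)→d](T) → 3
  T → 4
  π[b,c](T) → 4
  ρ[h/c](π[b,c](T)) → 4
  (γ[c; MIN(b)→d](T) ⋈[c=h] ρ[h/c](π[b,c](T))) → 4
  γ[d; MIN(c)→g]((γ[c; MIN(b)→d](T) ⋈[c=h] ρ[h/c](π[b,c](T)))) → 2

|E| = 2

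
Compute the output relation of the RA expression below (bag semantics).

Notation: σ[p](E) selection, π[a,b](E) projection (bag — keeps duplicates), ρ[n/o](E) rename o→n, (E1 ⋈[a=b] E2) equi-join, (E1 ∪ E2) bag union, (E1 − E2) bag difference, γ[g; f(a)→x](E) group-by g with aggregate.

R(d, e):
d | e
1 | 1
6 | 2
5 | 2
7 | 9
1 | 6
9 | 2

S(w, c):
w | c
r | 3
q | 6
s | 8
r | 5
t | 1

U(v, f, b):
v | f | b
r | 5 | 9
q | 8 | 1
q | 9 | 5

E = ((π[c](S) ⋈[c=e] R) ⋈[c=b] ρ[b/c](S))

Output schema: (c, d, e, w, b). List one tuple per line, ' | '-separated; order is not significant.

Row counts bottom-up:
  S → 5
  π[c](S) → 5
  R → 6
  (π[c](S) ⋈[c=e] R) → 2
  S → 5
  ρ[b/c](S) → 5
  ((π[c](S) ⋈[c=e] R) ⋈[c=b] ρ[b/c](S)) → 2

== RESULT ==
c | d | e | w | b
1 | 1 | 1 | t | 1
6 | 1 | 6 | q | 6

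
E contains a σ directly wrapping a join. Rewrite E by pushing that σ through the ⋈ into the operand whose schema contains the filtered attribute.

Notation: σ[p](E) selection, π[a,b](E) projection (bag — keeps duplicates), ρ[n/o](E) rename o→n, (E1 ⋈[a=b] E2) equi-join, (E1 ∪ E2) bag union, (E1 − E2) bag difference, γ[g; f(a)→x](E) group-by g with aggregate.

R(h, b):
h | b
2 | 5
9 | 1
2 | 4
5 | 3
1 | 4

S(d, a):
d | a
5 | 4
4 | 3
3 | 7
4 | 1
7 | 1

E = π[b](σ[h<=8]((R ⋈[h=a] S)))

σ filters on h, owned by the left side.
E' = π[b]((σ[h<=8](R) ⋈[h=a] S))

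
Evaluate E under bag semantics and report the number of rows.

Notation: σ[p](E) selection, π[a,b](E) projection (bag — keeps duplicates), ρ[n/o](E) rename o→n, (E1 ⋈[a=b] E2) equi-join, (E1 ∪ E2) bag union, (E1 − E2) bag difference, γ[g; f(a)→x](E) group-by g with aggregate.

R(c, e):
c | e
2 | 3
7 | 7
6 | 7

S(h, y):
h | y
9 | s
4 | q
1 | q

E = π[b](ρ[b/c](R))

Row counts bottom-up:
  R → 3
  ρ[b/c](R) → 3
  π[b](ρ[b/c](R)) → 3

|E| = 3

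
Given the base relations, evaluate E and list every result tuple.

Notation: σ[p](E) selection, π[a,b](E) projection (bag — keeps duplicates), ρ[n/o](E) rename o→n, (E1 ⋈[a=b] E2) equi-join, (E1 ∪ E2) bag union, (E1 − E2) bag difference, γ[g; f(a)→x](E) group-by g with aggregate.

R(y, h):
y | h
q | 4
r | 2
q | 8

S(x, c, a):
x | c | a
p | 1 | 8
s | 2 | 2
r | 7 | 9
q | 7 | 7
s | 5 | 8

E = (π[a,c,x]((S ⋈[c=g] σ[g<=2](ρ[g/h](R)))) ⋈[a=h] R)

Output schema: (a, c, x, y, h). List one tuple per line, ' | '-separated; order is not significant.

Row counts bottom-up:
  S → 5
  R → 3
  ρ[g/h](R) → 3
  σ[g<=2](ρ[g/h](R)) → 1
  (S ⋈[c=g] σ[g<=2](ρ[g/h](R))) → 1
  π[a,c,x]((S ⋈[c=g] σ[g<=2](ρ[g/h](R)))) → 1
  R → 3
  (π[a,c,x]((S ⋈[c=g] σ[g<=2](ρ[g/h](R)))) ⋈[a=h] R) → 1

== RESULT ==
a | c | x | y | h
2 | 2 | s | r | 2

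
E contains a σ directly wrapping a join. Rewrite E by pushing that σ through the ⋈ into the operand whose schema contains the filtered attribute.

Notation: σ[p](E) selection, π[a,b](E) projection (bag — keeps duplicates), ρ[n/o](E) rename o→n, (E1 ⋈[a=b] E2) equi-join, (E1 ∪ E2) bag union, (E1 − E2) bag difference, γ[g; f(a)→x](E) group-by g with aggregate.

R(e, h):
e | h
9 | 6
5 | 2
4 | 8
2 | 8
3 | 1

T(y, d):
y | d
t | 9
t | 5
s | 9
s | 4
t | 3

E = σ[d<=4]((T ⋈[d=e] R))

σ filters on d, owned by the left side.
E' = (σ[d<=4](T) ⋈[d=e] R)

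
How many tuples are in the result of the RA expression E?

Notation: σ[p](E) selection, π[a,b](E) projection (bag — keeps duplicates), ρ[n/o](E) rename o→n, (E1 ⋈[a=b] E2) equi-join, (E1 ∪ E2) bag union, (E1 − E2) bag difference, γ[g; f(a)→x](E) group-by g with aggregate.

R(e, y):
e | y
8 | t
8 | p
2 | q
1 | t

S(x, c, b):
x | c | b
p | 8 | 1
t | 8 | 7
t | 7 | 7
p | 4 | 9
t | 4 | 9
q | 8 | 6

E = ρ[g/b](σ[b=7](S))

Per-node cardinality:
  S → 6
  σ[b=7](S) → 2
  ρ[g/b](σ[b=7](S)) → 2

|E| = 2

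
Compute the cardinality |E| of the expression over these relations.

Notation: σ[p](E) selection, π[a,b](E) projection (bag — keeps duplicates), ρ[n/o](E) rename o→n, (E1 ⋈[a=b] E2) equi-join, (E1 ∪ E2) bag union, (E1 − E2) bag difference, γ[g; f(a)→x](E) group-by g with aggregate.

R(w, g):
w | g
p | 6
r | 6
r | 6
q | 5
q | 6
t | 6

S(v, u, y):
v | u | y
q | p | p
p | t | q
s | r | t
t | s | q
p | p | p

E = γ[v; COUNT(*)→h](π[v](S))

Per-node cardinality:
  S → 5
  π[v](S) → 5
  γ[v; COUNT(*)→h](π[v](S)) → 4

|E| = 4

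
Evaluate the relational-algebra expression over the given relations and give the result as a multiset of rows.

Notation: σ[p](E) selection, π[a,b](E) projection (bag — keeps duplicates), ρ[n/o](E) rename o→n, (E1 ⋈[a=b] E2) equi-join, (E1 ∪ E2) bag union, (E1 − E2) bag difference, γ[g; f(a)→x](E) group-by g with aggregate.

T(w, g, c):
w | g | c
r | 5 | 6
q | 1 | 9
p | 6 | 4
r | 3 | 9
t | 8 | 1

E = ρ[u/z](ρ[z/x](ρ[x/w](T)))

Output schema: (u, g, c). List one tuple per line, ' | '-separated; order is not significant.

Row counts bottom-up:
  T → 5
  ρ[x/w](T) → 5
  ρ[z/x](ρ[x/w](T)) → 5
  ρ[u/z](ρ[z/x](ρ[x/w](T))) → 5

== RESULT ==
u | g | c
p | 6 | 4
q | 1 | 9
r | 3 | 9
r | 5 | 6
t | 8 | 1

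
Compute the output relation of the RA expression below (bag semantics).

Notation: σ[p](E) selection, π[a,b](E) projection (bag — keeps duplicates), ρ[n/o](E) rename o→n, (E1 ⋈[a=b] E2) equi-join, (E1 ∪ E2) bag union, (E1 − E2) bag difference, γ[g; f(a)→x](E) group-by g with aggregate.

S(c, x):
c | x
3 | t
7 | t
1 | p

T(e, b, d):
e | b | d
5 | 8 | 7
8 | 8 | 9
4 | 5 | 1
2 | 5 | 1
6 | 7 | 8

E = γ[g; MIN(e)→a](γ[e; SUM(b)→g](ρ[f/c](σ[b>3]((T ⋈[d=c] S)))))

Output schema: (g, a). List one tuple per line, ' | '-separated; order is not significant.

Row counts bottom-up:
  T → 5
  S → 3
  (T ⋈[d=c] S) → 3
  σ[b>3]((T ⋈[d=c] S)) → 3
  ρ[f/c](σ[b>3]((T ⋈[d=c] S))) → 3
  γ[e; SUM(b)→g](ρ[f/c](σ[b>3]((T ⋈[d=c] S)))) → 3
  γ[g; MIN(e)→a](γ[e; SUM(b)→g](ρ[f/c](σ[b>3]((T ⋈[d=c] S))))) → 2

== RESULT ==
g | a
5 | 2
8 | 5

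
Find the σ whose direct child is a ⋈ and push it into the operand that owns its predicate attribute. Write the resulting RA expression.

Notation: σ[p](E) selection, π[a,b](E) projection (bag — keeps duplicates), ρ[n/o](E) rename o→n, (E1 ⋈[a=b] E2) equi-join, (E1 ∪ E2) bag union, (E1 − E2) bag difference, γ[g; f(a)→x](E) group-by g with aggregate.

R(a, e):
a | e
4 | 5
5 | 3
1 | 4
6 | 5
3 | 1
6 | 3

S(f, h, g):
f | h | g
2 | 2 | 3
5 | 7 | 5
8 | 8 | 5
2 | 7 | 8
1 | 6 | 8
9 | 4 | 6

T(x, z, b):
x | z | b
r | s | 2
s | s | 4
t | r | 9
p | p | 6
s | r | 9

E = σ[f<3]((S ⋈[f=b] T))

σ filters on f, owned by the left side.
E' = (σ[f<3](S) ⋈[f=b] T)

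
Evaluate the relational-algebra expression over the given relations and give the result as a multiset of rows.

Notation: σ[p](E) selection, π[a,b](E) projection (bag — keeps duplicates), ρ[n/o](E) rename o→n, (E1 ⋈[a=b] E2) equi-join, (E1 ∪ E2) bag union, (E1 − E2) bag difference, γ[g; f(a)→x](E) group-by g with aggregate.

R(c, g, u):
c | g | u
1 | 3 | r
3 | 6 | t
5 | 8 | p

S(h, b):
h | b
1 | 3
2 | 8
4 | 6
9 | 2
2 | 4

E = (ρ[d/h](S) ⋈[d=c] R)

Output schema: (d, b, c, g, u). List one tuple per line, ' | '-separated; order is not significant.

Per-node cardinality:
  S → 5
  ρ[d/h](S) → 5
  R → 3
  (ρ[d/h](S) ⋈[d=c] R) → 1

== RESULT ==
d | b | c | g | u
1 | 3 | 1 | 3 | r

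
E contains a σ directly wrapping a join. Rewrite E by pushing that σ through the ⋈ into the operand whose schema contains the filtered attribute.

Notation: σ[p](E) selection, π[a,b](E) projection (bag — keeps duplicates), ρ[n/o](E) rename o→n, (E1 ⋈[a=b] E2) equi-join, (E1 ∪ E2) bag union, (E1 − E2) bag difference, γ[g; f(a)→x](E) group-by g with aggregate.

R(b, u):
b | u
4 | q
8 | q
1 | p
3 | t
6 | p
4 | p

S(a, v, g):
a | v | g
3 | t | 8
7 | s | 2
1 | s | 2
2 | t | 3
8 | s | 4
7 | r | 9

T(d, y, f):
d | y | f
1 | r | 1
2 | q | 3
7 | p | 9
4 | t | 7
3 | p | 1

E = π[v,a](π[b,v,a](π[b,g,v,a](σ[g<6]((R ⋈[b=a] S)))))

σ filters on g, owned by the right side.
E' = π[v,a](π[b,v,a](π[b,g,v,a]((R ⋈[b=a] σ[g<6](S)))))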